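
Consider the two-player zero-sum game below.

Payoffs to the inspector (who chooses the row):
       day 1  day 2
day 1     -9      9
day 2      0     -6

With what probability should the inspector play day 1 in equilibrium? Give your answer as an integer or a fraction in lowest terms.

Row minima are -9 and -6, so the inspector's maximin is -6; column maxima are 0 and 9, so the inspectee's minimax is 0. These differ, so the equilibrium is in mixed strategies.
Let the inspector play day 1 with probability p. The inspectee is indifferent when −9p = 9p − 6(1−p), giving p = 1/4.

1/4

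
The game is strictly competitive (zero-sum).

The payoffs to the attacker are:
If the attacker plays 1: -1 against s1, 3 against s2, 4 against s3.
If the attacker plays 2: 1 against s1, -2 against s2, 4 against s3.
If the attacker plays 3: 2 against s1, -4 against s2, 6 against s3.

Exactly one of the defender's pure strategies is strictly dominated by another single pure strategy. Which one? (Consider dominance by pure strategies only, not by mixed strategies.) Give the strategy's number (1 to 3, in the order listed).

The defender prefers columns that give the attacker less. Compare s3 with s1: -1 < 4, 1 < 4, 2 < 6.
So s1 strictly dominates s3 for the defender; s3 is strictly dominated.

3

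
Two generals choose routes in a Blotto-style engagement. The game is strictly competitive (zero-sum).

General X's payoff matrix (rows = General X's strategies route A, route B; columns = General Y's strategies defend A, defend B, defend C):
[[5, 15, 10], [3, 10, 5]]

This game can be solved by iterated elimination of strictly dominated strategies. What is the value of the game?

5

Column defend C is strictly dominated by defend A for General Y (5<10, 3<5); eliminate defend C.
Column defend B is strictly dominated by defend A for General Y (5<15, 3<10); eliminate defend B.
Row route B is strictly dominated by row route A (5>3); eliminate route B.
Only (route A, defend A) remains, with payoff 5.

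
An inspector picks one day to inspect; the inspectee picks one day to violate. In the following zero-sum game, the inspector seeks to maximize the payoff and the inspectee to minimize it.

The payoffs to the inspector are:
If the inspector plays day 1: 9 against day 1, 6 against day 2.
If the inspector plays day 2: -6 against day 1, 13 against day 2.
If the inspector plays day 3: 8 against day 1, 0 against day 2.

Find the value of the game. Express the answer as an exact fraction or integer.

153/22

Row day 3 is strictly dominated by row day 1, so the inspector never plays it.
The remaining 2×2 game on (day 1, day 2) × (day 1, day 2) has no saddle point. Let the inspector play day 1 with probability p; indifference gives 9p − 6(1−p) = 6p + 13(1−p), so p = 19/22.
Similarly the inspectee's optimal q on day 1 is 7/22, and the value is 9·(7/22) + (6)·(15/22) = 153/22.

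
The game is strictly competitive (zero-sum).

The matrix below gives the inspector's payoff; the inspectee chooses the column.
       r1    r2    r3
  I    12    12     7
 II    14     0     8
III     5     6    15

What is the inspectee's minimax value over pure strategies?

12

The worst case (largest entry) in each column is r1: 14, r2: 12, r3: 15.
The best (smallest) of these is 12.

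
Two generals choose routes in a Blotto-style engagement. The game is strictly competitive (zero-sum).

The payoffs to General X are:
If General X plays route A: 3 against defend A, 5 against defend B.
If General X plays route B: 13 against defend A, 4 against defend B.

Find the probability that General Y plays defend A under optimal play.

Row minima are 3 and 4, so General X's maximin is 4; column maxima are 13 and 5, so General Y's minimax is 5. These differ, so the equilibrium is in mixed strategies.
Let General Y play defend A with probability q. General X is indifferent when 3q + 5(1−q) = 13q + 4(1−q), giving q = 1/11.

1/11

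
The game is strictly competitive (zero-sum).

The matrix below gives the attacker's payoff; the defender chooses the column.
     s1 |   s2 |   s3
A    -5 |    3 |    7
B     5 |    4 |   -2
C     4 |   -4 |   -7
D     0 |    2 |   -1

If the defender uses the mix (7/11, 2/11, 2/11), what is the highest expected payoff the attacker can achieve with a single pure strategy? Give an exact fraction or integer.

39/11

A: (-5)·(7/11) + (3)·(2/11) + (7)·(2/11) = -15/11.
B: (5)·(7/11) + (4)·(2/11) + (-2)·(2/11) = 39/11.
C: (4)·(7/11) + (-4)·(2/11) + (-7)·(2/11) = 6/11.
D: (0)·(7/11) + (2)·(2/11) + (-1)·(2/11) = 2/11.
The best pure response is B with expected payoff 39/11.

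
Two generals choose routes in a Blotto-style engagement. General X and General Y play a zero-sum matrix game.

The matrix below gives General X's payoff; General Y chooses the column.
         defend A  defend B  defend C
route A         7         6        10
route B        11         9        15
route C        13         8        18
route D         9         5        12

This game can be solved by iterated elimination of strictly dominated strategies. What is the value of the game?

9

Row route A is strictly dominated by row route B (11>7, 9>6, 15>10); eliminate route A.
Column defend C is strictly dominated by defend A for General Y (11<15, 13<18, 9<12); eliminate defend C.
Row route D is strictly dominated by row route B (11>9, 9>5); eliminate route D.
Column defend A is strictly dominated by defend B for General Y (9<11, 8<13); eliminate defend A.
Row route C is strictly dominated by row route B (9>8); eliminate route C.
Only (route B, defend B) remains, with payoff 9.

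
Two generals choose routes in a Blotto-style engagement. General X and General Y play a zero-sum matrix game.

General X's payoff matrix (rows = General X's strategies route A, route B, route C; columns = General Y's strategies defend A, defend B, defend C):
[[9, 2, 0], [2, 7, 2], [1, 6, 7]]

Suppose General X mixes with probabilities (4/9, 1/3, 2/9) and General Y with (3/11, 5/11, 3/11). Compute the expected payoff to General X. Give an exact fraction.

397/99

Against (3/11, 5/11, 3/11), each row's expected payoff is route A: 37/11; route B: 47/11; route C: 54/11.
Taking the (4/9, 1/3, 2/9)-weighted average: (4/9)·(37/11) + (1/3)·(47/11) + (2/9)·(54/11) = 397/99.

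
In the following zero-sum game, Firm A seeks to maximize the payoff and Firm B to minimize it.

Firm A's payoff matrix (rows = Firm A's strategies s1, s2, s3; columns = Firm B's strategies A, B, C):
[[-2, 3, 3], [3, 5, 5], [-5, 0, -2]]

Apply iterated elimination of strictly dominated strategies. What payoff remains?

Column B is strictly dominated by A for Firm B (-2<3, 3<5, -5<0); eliminate B.
Column C is strictly dominated by A for Firm B (-2<3, 3<5, -5<-2); eliminate C.
Row s1 is strictly dominated by row s2 (3>-2); eliminate s1.
Row s3 is strictly dominated by row s2 (3>-5); eliminate s3.
Only (s2, A) remains, with payoff 3.

3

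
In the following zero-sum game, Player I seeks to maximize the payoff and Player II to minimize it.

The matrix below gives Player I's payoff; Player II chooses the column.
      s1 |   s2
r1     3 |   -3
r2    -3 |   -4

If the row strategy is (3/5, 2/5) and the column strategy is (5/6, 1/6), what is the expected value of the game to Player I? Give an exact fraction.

-1/15

Against (5/6, 1/6), each row's expected payoff is r1: 2; r2: -19/6.
Taking the (3/5, 2/5)-weighted average: (3/5)·(2) + (2/5)·(-19/6) = -1/15.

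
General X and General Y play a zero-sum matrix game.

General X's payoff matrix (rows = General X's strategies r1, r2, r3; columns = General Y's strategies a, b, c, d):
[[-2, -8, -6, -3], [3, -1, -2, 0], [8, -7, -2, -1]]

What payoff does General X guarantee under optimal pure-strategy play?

Row minima: -8, -2, -7 → General X's maximin is -2.
Column maxima: 8, -1, -2, 0 → General Y's minimax is -2.
They coincide at (r2, c), so the value is -2.

-2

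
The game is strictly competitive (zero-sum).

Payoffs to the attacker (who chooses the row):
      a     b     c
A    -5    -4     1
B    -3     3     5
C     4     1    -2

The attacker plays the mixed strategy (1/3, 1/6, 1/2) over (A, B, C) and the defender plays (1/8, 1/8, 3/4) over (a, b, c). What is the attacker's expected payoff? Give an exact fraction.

1/16

Against (1/8, 1/8, 3/4), each row's expected payoff is A: -3/8; B: 15/4; C: -7/8.
Taking the (1/3, 1/6, 1/2)-weighted average: (1/3)·(-3/8) + (1/6)·(15/4) + (1/2)·(-7/8) = 1/16.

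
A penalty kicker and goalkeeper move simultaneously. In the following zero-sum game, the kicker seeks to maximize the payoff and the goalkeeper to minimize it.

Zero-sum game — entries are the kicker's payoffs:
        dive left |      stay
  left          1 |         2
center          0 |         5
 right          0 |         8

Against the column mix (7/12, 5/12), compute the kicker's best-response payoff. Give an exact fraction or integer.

10/3

left: (1)·(7/12) + (2)·(5/12) = 17/12.
center: (0)·(7/12) + (5)·(5/12) = 25/12.
right: (0)·(7/12) + (8)·(5/12) = 10/3.
The best pure response is right with expected payoff 10/3.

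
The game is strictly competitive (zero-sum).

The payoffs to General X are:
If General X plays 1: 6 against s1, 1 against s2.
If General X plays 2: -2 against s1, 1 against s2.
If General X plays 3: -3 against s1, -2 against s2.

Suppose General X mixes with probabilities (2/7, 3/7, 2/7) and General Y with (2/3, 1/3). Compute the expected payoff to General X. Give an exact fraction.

1/21

Against (2/3, 1/3), each row's expected payoff is 1: 13/3; 2: -1; 3: -8/3.
Taking the (2/7, 3/7, 2/7)-weighted average: (2/7)·(13/3) + (3/7)·(-1) + (2/7)·(-8/3) = 1/21.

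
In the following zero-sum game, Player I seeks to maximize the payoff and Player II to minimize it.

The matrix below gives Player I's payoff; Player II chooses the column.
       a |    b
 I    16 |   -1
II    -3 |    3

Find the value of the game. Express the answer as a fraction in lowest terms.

Row minima are -1 and -3, so Player I's maximin is -1; column maxima are 16 and 3, so Player II's minimax is 3. These differ, so the equilibrium is in mixed strategies.
Let Player I play I with probability p. Player II is indifferent when 16p − 3(1−p) = −p + 3(1−p), giving p = 6/23.
Let Player II play a with probability q. Player I is indifferent when 16q − (1−q) = −3q + 3(1−q), giving q = 4/23.
The value is 16·(4/23) + (-1)·(19/23) = 45/23.

45/23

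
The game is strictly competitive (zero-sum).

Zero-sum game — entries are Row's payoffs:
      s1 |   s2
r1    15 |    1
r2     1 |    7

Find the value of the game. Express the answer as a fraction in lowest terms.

Row minima are 1 and 1, so Row's maximin is 1; column maxima are 15 and 7, so Column's minimax is 7. These differ, so the equilibrium is in mixed strategies.
Let Row play r1 with probability p. Column is indifferent when 15p + (1−p) = p + 7(1−p), giving p = 3/10.
Let Column play s1 with probability q. Row is indifferent when 15q + (1−q) = q + 7(1−q), giving q = 3/10.
The value is 15·(3/10) + (1)·(7/10) = 26/5.

26/5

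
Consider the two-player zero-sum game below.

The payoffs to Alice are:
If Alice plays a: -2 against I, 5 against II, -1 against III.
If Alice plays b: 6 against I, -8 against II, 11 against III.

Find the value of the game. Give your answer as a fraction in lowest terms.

2/3

Column III is strictly dominated by I for Bob (it gives Alice more in every row).
The remaining 2×2 game on (a, b) × (I, II) has no saddle point. Let Alice play a with probability p; indifference gives −2p + 6(1−p) = 5p − 8(1−p), so p = 2/3.
Similarly Bob's optimal q on I is 13/21, and the value is -2·(13/21) + (5)·(8/21) = 2/3.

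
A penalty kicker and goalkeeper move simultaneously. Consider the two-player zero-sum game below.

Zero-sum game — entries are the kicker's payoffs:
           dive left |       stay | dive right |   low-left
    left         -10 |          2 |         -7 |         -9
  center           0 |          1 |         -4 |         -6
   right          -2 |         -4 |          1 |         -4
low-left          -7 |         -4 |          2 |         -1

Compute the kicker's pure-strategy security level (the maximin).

The worst-case payoff for each row is left: -10, center: -6, right: -4, low-left: -7.
The best of these is -4.

-4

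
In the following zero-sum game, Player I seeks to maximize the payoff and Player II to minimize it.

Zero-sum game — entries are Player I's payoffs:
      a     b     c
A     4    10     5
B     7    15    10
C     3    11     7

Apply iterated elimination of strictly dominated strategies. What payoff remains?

7

Row C is strictly dominated by row B (7>3, 15>11, 10>7); eliminate C.
Column b is strictly dominated by a for Player II (4<10, 7<15); eliminate b.
Column c is strictly dominated by a for Player II (4<5, 7<10); eliminate c.
Row A is strictly dominated by row B (7>4); eliminate A.
Only (B, a) remains, with payoff 7.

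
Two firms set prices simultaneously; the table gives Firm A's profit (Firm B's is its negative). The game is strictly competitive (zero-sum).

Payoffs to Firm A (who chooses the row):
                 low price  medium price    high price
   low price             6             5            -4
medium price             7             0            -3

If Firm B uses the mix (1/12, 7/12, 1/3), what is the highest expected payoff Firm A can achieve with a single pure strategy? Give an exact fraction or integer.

low price: (6)·(1/12) + (5)·(7/12) + (-4)·(1/3) = 25/12.
medium price: (7)·(1/12) + (0)·(7/12) + (-3)·(1/3) = -5/12.
The best pure response is low price with expected payoff 25/12.

25/12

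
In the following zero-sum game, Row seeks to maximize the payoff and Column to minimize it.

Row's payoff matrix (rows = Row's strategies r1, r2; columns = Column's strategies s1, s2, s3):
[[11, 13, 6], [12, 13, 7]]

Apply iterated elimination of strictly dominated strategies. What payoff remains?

Column s2 is strictly dominated by s1 for Column (11<13, 12<13); eliminate s2.
Column s1 is strictly dominated by s3 for Column (6<11, 7<12); eliminate s1.
Row r1 is strictly dominated by row r2 (7>6); eliminate r1.
Only (r2, s3) remains, with payoff 7.

7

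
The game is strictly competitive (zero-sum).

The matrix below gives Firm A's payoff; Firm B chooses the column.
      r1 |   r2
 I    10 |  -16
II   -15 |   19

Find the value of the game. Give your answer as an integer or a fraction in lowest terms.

-5/6

Row minima are -16 and -15, so Firm A's maximin is -15; column maxima are 10 and 19, so Firm B's minimax is 10. These differ, so the equilibrium is in mixed strategies.
Let Firm A play I with probability p. Firm B is indifferent when 10p − 15(1−p) = −16p + 19(1−p), giving p = 17/30.
Let Firm B play r1 with probability q. Firm A is indifferent when 10q − 16(1−q) = −15q + 19(1−q), giving q = 7/12.
The value is 10·(7/12) + (-16)·(5/12) = -5/6.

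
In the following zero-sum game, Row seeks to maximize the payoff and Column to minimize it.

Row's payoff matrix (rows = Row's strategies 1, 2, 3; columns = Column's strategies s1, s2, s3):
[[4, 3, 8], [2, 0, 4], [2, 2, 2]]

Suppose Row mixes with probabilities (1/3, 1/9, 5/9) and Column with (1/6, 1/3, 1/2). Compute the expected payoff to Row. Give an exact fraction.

88/27

Against (1/6, 1/3, 1/2), each row's expected payoff is 1: 17/3; 2: 7/3; 3: 2.
Taking the (1/3, 1/9, 5/9)-weighted average: (1/3)·(17/3) + (1/9)·(7/3) + (5/9)·(2) = 88/27.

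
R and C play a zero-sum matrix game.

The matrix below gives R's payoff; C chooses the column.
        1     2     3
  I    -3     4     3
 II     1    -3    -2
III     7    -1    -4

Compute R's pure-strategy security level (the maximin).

The worst-case payoff for each row is I: -3, II: -3, III: -4.
The best of these is -3.

-3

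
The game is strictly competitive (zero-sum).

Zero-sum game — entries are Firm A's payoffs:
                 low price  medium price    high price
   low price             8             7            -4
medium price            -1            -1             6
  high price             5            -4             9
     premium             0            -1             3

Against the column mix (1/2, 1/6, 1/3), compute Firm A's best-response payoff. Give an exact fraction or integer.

low price: (8)·(1/2) + (7)·(1/6) + (-4)·(1/3) = 23/6.
medium price: (-1)·(1/2) + (-1)·(1/6) + (6)·(1/3) = 4/3.
high price: (5)·(1/2) + (-4)·(1/6) + (9)·(1/3) = 29/6.
premium: (0)·(1/2) + (-1)·(1/6) + (3)·(1/3) = 5/6.
The best pure response is high price with expected payoff 29/6.

29/6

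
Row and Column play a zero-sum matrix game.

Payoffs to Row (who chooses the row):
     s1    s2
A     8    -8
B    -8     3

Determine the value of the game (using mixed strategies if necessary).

-40/27

Row minima are -8 and -8, so Row's maximin is -8; column maxima are 8 and 3, so Column's minimax is 3. These differ, so the equilibrium is in mixed strategies.
Let Row play A with probability p. Column is indifferent when 8p − 8(1−p) = −8p + 3(1−p), giving p = 11/27.
Let Column play s1 with probability q. Row is indifferent when 8q − 8(1−q) = −8q + 3(1−q), giving q = 11/27.
The value is 8·(11/27) + (-8)·(16/27) = -40/27.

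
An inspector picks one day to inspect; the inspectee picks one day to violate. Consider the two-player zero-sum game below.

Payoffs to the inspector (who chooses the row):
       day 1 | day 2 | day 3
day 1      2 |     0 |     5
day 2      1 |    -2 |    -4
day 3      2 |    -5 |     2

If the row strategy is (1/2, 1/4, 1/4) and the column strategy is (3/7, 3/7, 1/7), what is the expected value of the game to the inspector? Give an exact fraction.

Against (3/7, 3/7, 1/7), each row's expected payoff is day 1: 11/7; day 2: -1; day 3: -1.
Taking the (1/2, 1/4, 1/4)-weighted average: (1/2)·(11/7) + (1/4)·(-1) + (1/4)·(-1) = 2/7.

2/7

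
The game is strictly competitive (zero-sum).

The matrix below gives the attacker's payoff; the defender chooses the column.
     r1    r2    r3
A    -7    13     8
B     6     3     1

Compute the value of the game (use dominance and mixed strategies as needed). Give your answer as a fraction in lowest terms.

Column r2 is strictly dominated by r3 for the defender (it gives the attacker more in every row).
The remaining 2×2 game on (A, B) × (r1, r3) has no saddle point. Let the attacker play A with probability p; indifference gives −7p + 6(1−p) = 8p + (1−p), so p = 1/4.
Similarly the defender's optimal q on r1 is 7/20, and the value is -7·(7/20) + (8)·(13/20) = 11/4.

11/4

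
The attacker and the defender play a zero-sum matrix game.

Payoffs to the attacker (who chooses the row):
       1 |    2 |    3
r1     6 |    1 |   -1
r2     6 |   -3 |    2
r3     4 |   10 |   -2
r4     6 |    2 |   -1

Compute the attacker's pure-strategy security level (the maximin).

-1

The worst-case payoff for each row is r1: -1, r2: -3, r3: -2, r4: -1.
The best of these is -1.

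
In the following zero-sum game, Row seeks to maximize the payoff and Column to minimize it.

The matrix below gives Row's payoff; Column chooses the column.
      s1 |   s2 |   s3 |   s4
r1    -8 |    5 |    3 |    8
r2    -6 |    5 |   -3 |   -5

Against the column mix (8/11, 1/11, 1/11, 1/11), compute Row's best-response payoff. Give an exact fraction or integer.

r1: (-8)·(8/11) + (5)·(1/11) + (3)·(1/11) + (8)·(1/11) = -48/11.
r2: (-6)·(8/11) + (5)·(1/11) + (-3)·(1/11) + (-5)·(1/11) = -51/11.
The best pure response is r1 with expected payoff -48/11.

-48/11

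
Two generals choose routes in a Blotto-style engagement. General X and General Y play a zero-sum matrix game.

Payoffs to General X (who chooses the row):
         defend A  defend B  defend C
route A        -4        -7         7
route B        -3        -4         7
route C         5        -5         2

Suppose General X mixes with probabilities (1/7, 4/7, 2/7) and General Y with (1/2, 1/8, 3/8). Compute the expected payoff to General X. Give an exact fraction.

15/14

Against (1/2, 1/8, 3/8), each row's expected payoff is route A: -1/4; route B: 5/8; route C: 21/8.
Taking the (1/7, 4/7, 2/7)-weighted average: (1/7)·(-1/4) + (4/7)·(5/8) + (2/7)·(21/8) = 15/14.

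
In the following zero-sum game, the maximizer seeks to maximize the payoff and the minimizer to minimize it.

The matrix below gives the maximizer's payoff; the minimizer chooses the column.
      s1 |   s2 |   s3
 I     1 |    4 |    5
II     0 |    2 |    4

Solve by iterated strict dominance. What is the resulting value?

1

Row II is strictly dominated by row I (1>0, 4>2, 5>4); eliminate II.
Column s2 is strictly dominated by s1 for the minimizer (1<4); eliminate s2.
Column s3 is strictly dominated by s1 for the minimizer (1<5); eliminate s3.
Only (I, s1) remains, with payoff 1.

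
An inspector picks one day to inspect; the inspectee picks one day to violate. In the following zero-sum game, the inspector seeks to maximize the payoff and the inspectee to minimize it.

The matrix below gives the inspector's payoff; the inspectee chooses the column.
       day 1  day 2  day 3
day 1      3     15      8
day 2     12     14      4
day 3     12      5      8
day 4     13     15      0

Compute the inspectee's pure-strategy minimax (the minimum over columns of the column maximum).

8

The worst case (largest entry) in each column is day 1: 13, day 2: 15, day 3: 8.
The best (smallest) of these is 8.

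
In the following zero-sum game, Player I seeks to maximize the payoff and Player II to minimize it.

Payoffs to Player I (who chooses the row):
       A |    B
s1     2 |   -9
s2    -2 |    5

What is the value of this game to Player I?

Row minima are -9 and -2, so Player I's maximin is -2; column maxima are 2 and 5, so Player II's minimax is 2. These differ, so the equilibrium is in mixed strategies.
Let Player I play s1 with probability p. Player II is indifferent when 2p − 2(1−p) = −9p + 5(1−p), giving p = 7/18.
Let Player II play A with probability q. Player I is indifferent when 2q − 9(1−q) = −2q + 5(1−q), giving q = 7/9.
The value is 2·(7/9) + (-9)·(2/9) = -4/9.

-4/9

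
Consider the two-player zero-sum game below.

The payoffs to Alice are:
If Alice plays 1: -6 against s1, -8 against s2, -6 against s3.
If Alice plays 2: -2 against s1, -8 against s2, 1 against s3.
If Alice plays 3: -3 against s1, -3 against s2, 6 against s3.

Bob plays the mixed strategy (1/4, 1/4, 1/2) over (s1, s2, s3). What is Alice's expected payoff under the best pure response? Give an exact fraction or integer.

3/2

1: (-6)·(1/4) + (-8)·(1/4) + (-6)·(1/2) = -13/2.
2: (-2)·(1/4) + (-8)·(1/4) + (1)·(1/2) = -2.
3: (-3)·(1/4) + (-3)·(1/4) + (6)·(1/2) = 3/2.
The best pure response is 3 with expected payoff 3/2.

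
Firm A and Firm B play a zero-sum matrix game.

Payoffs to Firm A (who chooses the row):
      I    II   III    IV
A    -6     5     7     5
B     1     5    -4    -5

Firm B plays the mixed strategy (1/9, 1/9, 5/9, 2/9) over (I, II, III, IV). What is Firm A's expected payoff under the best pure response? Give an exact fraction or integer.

44/9

A: (-6)·(1/9) + (5)·(1/9) + (7)·(5/9) + (5)·(2/9) = 44/9.
B: (1)·(1/9) + (5)·(1/9) + (-4)·(5/9) + (-5)·(2/9) = -8/3.
The best pure response is A with expected payoff 44/9.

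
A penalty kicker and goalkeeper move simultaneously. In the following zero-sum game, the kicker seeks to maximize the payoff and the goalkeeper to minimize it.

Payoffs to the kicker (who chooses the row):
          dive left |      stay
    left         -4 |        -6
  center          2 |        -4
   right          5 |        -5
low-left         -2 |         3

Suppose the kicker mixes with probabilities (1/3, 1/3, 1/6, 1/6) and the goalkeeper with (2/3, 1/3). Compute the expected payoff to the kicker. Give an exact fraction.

-4/3

Against (2/3, 1/3), each row's expected payoff is left: -14/3; center: 0; right: 5/3; low-left: -1/3.
Taking the (1/3, 1/3, 1/6, 1/6)-weighted average: (1/3)·(-14/3) + (1/3)·(0) + (1/6)·(5/3) + (1/6)·(-1/3) = -4/3.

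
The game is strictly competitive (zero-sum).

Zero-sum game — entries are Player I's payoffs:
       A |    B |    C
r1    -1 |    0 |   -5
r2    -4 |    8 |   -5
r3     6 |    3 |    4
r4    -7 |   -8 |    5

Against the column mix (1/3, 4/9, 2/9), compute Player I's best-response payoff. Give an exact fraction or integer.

38/9

r1: (-1)·(1/3) + (0)·(4/9) + (-5)·(2/9) = -13/9.
r2: (-4)·(1/3) + (8)·(4/9) + (-5)·(2/9) = 10/9.
r3: (6)·(1/3) + (3)·(4/9) + (4)·(2/9) = 38/9.
r4: (-7)·(1/3) + (-8)·(4/9) + (5)·(2/9) = -43/9.
The best pure response is r3 with expected payoff 38/9.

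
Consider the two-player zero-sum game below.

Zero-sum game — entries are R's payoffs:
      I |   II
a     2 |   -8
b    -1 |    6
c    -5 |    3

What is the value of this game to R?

4/17

Row c is strictly dominated by row b, so R never plays it.
The remaining 2×2 game on (a, b) × (I, II) has no saddle point. Let R play a with probability p; indifference gives 2p − (1−p) = −8p + 6(1−p), so p = 7/17.
Similarly C's optimal q on I is 14/17, and the value is 2·(14/17) + (-8)·(3/17) = 4/17.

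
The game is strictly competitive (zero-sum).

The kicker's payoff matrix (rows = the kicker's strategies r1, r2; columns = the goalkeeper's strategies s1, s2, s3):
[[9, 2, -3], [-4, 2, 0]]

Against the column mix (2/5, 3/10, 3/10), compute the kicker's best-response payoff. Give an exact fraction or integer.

r1: (9)·(2/5) + (2)·(3/10) + (-3)·(3/10) = 33/10.
r2: (-4)·(2/5) + (2)·(3/10) + (0)·(3/10) = -1.
The best pure response is r1 with expected payoff 33/10.

33/10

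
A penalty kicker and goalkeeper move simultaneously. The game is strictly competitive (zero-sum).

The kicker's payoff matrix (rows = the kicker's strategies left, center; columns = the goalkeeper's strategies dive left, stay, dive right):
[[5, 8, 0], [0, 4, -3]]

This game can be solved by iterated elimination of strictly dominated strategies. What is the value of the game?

Row center is strictly dominated by row left (5>0, 8>4, 0>-3); eliminate center.
Column dive left is strictly dominated by dive right for the goalkeeper (0<5); eliminate dive left.
Column stay is strictly dominated by dive right for the goalkeeper (0<8); eliminate stay.
Only (left, dive right) remains, with payoff 0.

0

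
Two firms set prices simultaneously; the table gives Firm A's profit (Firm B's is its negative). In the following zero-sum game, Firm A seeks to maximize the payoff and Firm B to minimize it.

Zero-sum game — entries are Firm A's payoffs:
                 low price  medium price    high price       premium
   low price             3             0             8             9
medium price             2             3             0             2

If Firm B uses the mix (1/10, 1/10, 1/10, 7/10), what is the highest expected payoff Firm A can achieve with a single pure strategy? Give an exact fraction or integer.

low price: (3)·(1/10) + (0)·(1/10) + (8)·(1/10) + (9)·(7/10) = 37/5.
medium price: (2)·(1/10) + (3)·(1/10) + (0)·(1/10) + (2)·(7/10) = 19/10.
The best pure response is low price with expected payoff 37/5.

37/5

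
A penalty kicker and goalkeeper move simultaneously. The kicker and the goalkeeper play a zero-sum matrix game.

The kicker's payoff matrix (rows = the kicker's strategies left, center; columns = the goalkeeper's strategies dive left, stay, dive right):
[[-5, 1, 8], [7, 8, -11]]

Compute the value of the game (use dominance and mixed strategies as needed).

Column stay is strictly dominated by dive left for the goalkeeper (it gives the kicker more in every row).
The remaining 2×2 game on (left, center) × (dive left, dive right) has no saddle point. Let the kicker play left with probability p; indifference gives −5p + 7(1−p) = 8p − 11(1−p), so p = 18/31.
Similarly the goalkeeper's optimal q on dive left is 19/31, and the value is -5·(19/31) + (8)·(12/31) = 1/31.

1/31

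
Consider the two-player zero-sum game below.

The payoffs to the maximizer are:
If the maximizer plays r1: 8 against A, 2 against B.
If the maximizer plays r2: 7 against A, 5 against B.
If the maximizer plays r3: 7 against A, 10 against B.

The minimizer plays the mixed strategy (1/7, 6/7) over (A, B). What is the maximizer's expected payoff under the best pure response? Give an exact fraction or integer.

r1: (8)·(1/7) + (2)·(6/7) = 20/7.
r2: (7)·(1/7) + (5)·(6/7) = 37/7.
r3: (7)·(1/7) + (10)·(6/7) = 67/7.
The best pure response is r3 with expected payoff 67/7.

67/7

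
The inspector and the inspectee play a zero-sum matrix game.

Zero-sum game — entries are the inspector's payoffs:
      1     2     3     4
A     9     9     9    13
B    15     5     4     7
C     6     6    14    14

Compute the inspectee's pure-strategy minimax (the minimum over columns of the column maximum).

The worst case (largest entry) in each column is 1: 15, 2: 9, 3: 14, 4: 14.
The best (smallest) of these is 9.

9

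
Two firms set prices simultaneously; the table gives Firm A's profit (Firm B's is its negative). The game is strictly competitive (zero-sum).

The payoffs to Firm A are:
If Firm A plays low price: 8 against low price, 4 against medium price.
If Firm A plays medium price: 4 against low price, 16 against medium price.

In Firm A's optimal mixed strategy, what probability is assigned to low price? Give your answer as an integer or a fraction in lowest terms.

Row minima are 4 and 4, so Firm A's maximin is 4; column maxima are 8 and 16, so Firm B's minimax is 8. These differ, so the equilibrium is in mixed strategies.
Let Firm A play low price with probability p. Firm B is indifferent when 8p + 4(1−p) = 4p + 16(1−p), giving p = 3/4.

3/4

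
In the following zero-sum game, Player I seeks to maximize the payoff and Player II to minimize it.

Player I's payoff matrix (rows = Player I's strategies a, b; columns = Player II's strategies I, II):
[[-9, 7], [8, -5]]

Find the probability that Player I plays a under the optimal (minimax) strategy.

13/29

Row minima are -9 and -5, so Player I's maximin is -5; column maxima are 8 and 7, so Player II's minimax is 7. These differ, so the equilibrium is in mixed strategies.
Let Player I play a with probability p. Player II is indifferent when −9p + 8(1−p) = 7p − 5(1−p), giving p = 13/29.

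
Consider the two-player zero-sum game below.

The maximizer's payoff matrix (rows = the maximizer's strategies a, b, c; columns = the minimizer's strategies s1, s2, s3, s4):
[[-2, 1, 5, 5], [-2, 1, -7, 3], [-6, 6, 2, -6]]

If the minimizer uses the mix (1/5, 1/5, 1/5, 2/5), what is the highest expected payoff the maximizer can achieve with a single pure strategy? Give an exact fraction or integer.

a: (-2)·(1/5) + (1)·(1/5) + (5)·(1/5) + (5)·(2/5) = 14/5.
b: (-2)·(1/5) + (1)·(1/5) + (-7)·(1/5) + (3)·(2/5) = -2/5.
c: (-6)·(1/5) + (6)·(1/5) + (2)·(1/5) + (-6)·(2/5) = -2.
The best pure response is a with expected payoff 14/5.

14/5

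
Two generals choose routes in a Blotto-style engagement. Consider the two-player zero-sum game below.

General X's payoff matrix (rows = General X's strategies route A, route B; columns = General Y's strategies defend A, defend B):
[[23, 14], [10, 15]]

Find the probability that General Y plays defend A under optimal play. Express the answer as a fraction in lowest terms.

1/14

Row minima are 14 and 10, so General X's maximin is 14; column maxima are 23 and 15, so General Y's minimax is 15. These differ, so the equilibrium is in mixed strategies.
Let General Y play defend A with probability q. General X is indifferent when 23q + 14(1−q) = 10q + 15(1−q), giving q = 1/14.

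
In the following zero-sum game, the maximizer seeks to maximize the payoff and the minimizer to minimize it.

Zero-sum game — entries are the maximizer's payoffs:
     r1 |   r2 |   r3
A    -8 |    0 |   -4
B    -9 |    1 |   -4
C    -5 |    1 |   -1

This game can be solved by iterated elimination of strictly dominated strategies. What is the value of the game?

-5

Column r3 is strictly dominated by r1 for the minimizer (-8<-4, -9<-4, -5<-1); eliminate r3.
Column r2 is strictly dominated by r1 for the minimizer (-8<0, -9<1, -5<1); eliminate r2.
Row A is strictly dominated by row C (-5>-8); eliminate A.
Row B is strictly dominated by row C (-5>-9); eliminate B.
Only (C, r1) remains, with payoff -5.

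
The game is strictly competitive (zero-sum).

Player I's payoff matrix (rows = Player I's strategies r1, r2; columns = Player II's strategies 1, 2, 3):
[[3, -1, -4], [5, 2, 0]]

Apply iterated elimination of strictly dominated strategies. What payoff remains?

0

Row r1 is strictly dominated by row r2 (5>3, 2>-1, 0>-4); eliminate r1.
Column 2 is strictly dominated by 3 for Player II (0<2); eliminate 2.
Column 1 is strictly dominated by 3 for Player II (0<5); eliminate 1.
Only (r2, 3) remains, with payoff 0.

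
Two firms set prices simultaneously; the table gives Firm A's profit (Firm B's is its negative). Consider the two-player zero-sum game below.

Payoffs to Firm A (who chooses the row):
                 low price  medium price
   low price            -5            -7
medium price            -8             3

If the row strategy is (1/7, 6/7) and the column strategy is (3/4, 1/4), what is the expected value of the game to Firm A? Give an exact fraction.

Against (3/4, 1/4), each row's expected payoff is low price: -11/2; medium price: -21/4.
Taking the (1/7, 6/7)-weighted average: (1/7)·(-11/2) + (6/7)·(-21/4) = -37/7.

-37/7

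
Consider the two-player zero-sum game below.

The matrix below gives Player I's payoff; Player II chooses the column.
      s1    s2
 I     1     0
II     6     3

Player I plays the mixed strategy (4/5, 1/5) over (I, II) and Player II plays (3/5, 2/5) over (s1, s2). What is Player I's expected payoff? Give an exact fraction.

Against (3/5, 2/5), each row's expected payoff is I: 3/5; II: 24/5.
Taking the (4/5, 1/5)-weighted average: (4/5)·(3/5) + (1/5)·(24/5) = 36/25.

36/25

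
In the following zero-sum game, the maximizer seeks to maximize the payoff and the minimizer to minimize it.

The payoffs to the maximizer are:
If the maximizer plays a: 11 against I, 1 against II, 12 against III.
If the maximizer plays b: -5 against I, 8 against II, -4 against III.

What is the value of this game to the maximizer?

93/23

Column III is strictly dominated by I for the minimizer (it gives the maximizer more in every row).
The remaining 2×2 game on (a, b) × (I, II) has no saddle point. Let the maximizer play a with probability p; indifference gives 11p − 5(1−p) = p + 8(1−p), so p = 13/23.
Similarly the minimizer's optimal q on I is 7/23, and the value is 11·(7/23) + (1)·(16/23) = 93/23.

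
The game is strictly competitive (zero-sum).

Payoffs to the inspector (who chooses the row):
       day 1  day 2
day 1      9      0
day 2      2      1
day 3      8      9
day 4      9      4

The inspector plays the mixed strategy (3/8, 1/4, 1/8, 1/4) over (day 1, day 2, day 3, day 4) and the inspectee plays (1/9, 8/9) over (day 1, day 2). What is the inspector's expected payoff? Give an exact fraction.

Against (1/9, 8/9), each row's expected payoff is day 1: 1; day 2: 10/9; day 3: 80/9; day 4: 41/9.
Taking the (3/8, 1/4, 1/8, 1/4)-weighted average: (3/8)·(1) + (1/4)·(10/9) + (1/8)·(80/9) + (1/4)·(41/9) = 209/72.

209/72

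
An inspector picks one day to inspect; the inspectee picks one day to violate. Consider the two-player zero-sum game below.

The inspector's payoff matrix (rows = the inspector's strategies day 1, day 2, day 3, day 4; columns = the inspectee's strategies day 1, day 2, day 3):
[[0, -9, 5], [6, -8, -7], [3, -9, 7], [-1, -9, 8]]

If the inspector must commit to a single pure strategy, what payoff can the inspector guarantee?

-8

The worst-case payoff for each row is day 1: -9, day 2: -8, day 3: -9, day 4: -9.
The best of these is -8.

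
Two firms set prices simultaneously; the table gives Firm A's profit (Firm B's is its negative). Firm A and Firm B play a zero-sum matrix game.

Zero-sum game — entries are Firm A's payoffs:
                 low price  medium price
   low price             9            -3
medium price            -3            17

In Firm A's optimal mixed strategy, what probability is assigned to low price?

Row minima are -3 and -3, so Firm A's maximin is -3; column maxima are 9 and 17, so Firm B's minimax is 9. These differ, so the equilibrium is in mixed strategies.
Let Firm A play low price with probability p. Firm B is indifferent when 9p − 3(1−p) = −3p + 17(1−p), giving p = 5/8.

5/8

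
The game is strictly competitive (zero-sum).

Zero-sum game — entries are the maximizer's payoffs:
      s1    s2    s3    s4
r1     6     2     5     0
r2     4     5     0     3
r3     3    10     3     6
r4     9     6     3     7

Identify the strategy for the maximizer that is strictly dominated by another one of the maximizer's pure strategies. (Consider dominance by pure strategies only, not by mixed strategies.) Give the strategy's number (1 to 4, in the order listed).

Compare r2 with r4: 9 > 4, 6 > 5, 3 > 0, 7 > 3.
So r4 strictly dominates r2 for the maximizer; r2 is strictly dominated.

2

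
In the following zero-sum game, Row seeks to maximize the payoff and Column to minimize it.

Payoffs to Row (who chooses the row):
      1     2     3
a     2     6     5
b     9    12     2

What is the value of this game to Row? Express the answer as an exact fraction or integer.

Column 2 is strictly dominated by 1 for Column (it gives Row more in every row).
The remaining 2×2 game on (a, b) × (1, 3) has no saddle point. Let Row play a with probability p; indifference gives 2p + 9(1−p) = 5p + 2(1−p), so p = 7/10.
Similarly Column's optimal q on 1 is 3/10, and the value is 2·(3/10) + (5)·(7/10) = 41/10.

41/10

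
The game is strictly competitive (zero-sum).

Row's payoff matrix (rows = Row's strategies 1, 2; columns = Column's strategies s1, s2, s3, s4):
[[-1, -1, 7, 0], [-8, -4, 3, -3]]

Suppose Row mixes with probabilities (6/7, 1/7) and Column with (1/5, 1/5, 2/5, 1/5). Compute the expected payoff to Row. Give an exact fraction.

9/5

Against (1/5, 1/5, 2/5, 1/5), each row's expected payoff is 1: 12/5; 2: -9/5.
Taking the (6/7, 1/7)-weighted average: (6/7)·(12/5) + (1/7)·(-9/5) = 9/5.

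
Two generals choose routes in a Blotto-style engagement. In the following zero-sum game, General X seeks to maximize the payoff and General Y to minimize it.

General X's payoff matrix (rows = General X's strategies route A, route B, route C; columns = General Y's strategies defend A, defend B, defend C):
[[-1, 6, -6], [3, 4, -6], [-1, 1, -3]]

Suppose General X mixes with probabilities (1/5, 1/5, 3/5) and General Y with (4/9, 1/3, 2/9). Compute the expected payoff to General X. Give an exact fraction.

Against (4/9, 1/3, 2/9), each row's expected payoff is route A: 2/9; route B: 4/3; route C: -7/9.
Taking the (1/5, 1/5, 3/5)-weighted average: (1/5)·(2/9) + (1/5)·(4/3) + (3/5)·(-7/9) = -7/45.

-7/45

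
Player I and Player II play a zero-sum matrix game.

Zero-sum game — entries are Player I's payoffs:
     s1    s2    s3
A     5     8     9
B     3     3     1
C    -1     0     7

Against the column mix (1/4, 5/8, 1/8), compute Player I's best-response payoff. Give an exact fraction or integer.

59/8

A: (5)·(1/4) + (8)·(5/8) + (9)·(1/8) = 59/8.
B: (3)·(1/4) + (3)·(5/8) + (1)·(1/8) = 11/4.
C: (-1)·(1/4) + (0)·(5/8) + (7)·(1/8) = 5/8.
The best pure response is A with expected payoff 59/8.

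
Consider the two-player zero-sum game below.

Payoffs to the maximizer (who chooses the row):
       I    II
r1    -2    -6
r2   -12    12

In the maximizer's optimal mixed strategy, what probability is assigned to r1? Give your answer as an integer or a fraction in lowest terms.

Row minima are -6 and -12, so the maximizer's maximin is -6; column maxima are -2 and 12, so the minimizer's minimax is -2. These differ, so the equilibrium is in mixed strategies.
Let the maximizer play r1 with probability p. The minimizer is indifferent when −2p − 12(1−p) = −6p + 12(1−p), giving p = 6/7.

6/7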